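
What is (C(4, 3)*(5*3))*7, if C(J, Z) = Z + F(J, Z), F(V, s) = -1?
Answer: 210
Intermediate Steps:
C(J, Z) = -1 + Z (C(J, Z) = Z - 1 = -1 + Z)
(C(4, 3)*(5*3))*7 = ((-1 + 3)*(5*3))*7 = (2*15)*7 = 30*7 = 210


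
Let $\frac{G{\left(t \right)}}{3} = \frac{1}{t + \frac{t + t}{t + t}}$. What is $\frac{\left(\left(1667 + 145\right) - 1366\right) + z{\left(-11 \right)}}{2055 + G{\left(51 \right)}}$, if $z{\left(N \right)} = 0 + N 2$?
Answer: $\frac{22048}{106863} \approx 0.20632$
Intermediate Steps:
$G{\left(t \right)} = \frac{3}{1 + t}$ ($G{\left(t \right)} = \frac{3}{t + \frac{t + t}{t + t}} = \frac{3}{t + \frac{2 t}{2 t}} = \frac{3}{t + 2 t \frac{1}{2 t}} = \frac{3}{t + 1} = \frac{3}{1 + t}$)
$z{\left(N \right)} = 2 N$ ($z{\left(N \right)} = 0 + 2 N = 2 N$)
$\frac{\left(\left(1667 + 145\right) - 1366\right) + z{\left(-11 \right)}}{2055 + G{\left(51 \right)}} = \frac{\left(\left(1667 + 145\right) - 1366\right) + 2 \left(-11\right)}{2055 + \frac{3}{1 + 51}} = \frac{\left(1812 - 1366\right) - 22}{2055 + \frac{3}{52}} = \frac{446 - 22}{2055 + 3 \cdot \frac{1}{52}} = \frac{424}{2055 + \frac{3}{52}} = \frac{424}{\frac{106863}{52}} = 424 \cdot \frac{52}{106863} = \frac{22048}{106863}$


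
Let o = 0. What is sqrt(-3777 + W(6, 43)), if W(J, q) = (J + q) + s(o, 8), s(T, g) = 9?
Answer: I*sqrt(3719) ≈ 60.984*I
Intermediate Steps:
W(J, q) = 9 + J + q (W(J, q) = (J + q) + 9 = 9 + J + q)
sqrt(-3777 + W(6, 43)) = sqrt(-3777 + (9 + 6 + 43)) = sqrt(-3777 + 58) = sqrt(-3719) = I*sqrt(3719)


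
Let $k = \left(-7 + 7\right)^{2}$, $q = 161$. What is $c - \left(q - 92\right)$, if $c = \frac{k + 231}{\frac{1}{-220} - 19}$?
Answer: $- \frac{339309}{4181} \approx -81.155$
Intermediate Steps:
$k = 0$ ($k = 0^{2} = 0$)
$c = - \frac{50820}{4181}$ ($c = \frac{0 + 231}{\frac{1}{-220} - 19} = \frac{231}{- \frac{1}{220} - 19} = \frac{231}{- \frac{4181}{220}} = 231 \left(- \frac{220}{4181}\right) = - \frac{50820}{4181} \approx -12.155$)
$c - \left(q - 92\right) = - \frac{50820}{4181} - \left(161 - 92\right) = - \frac{50820}{4181} - 69 = - \frac{339309}{4181}$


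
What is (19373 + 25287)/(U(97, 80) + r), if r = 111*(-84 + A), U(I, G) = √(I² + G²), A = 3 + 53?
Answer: -27760656/1928771 - 8932*√15809/1928771 ≈ -14.975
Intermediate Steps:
A = 56
U(I, G) = √(G² + I²)
r = -3108 (r = 111*(-84 + 56) = 111*(-28) = -3108)
(19373 + 25287)/(U(97, 80) + r) = (19373 + 25287)/(√(80² + 97²) - 3108) = 44660/(√(6400 + 9409) - 3108) = 44660/(√15809 - 3108) = 44660/(-3108 + √15809)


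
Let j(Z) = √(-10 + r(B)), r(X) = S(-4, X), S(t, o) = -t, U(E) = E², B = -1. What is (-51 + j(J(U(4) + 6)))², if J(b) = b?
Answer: (51 - I*√6)² ≈ 2595.0 - 249.85*I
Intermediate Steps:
r(X) = 4 (r(X) = -1*(-4) = 4)
j(Z) = I*√6 (j(Z) = √(-10 + 4) = √(-6) = I*√6)
(-51 + j(J(U(4) + 6)))² = (-51 + I*√6)²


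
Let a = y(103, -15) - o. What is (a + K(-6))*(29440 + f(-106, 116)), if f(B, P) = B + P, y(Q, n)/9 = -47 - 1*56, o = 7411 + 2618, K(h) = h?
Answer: -322830900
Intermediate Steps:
o = 10029
y(Q, n) = -927 (y(Q, n) = 9*(-47 - 1*56) = 9*(-47 - 56) = 9*(-103) = -927)
a = -10956 (a = -927 - 1*10029 = -927 - 10029 = -10956)
(a + K(-6))*(29440 + f(-106, 116)) = (-10956 - 6)*(29440 + (-106 + 116)) = -10962*(29440 + 10) = -10962*29450 = -322830900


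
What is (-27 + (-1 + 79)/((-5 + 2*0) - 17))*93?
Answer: -31248/11 ≈ -2840.7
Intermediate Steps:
(-27 + (-1 + 79)/((-5 + 2*0) - 17))*93 = (-27 + 78/((-5 + 0) - 17))*93 = (-27 + 78/(-5 - 17))*93 = (-27 + 78/(-22))*93 = (-27 + 78*(-1/22))*93 = (-27 - 39/11)*93 = -336/11*93 = -31248/11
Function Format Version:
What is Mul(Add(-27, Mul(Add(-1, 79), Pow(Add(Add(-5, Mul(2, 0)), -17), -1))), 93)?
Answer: Rational(-31248, 11) ≈ -2840.7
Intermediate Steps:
Mul(Add(-27, Mul(Add(-1, 79), Pow(Add(Add(-5, Mul(2, 0)), -17), -1))), 93) = Mul(Add(-27, Mul(78, Pow(Add(Add(-5, 0), -17), -1))), 93) = Mul(Add(-27, Mul(78, Pow(Add(-5, -17), -1))), 93) = Mul(Add(-27, Mul(78, Pow(-22, -1))), 93) = Mul(Add(-27, Mul(78, Rational(-1, 22))), 93) = Mul(Add(-27, Rational(-39, 11)), 93) = Mul(Rational(-336, 11), 93) = Rational(-31248, 11)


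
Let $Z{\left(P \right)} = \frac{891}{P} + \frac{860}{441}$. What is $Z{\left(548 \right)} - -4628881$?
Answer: $\frac{1118653277719}{241668} \approx 4.6289 \cdot 10^{6}$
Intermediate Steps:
$Z{\left(P \right)} = \frac{860}{441} + \frac{891}{P}$ ($Z{\left(P \right)} = \frac{891}{P} + 860 \cdot \frac{1}{441} = \frac{891}{P} + \frac{860}{441} = \frac{860}{441} + \frac{891}{P}$)
$Z{\left(548 \right)} - -4628881 = \left(\frac{860}{441} + \frac{891}{548}\right) - -4628881 = \left(\frac{860}{441} + 891 \cdot \frac{1}{548}\right) + 4628881 = \left(\frac{860}{441} + \frac{891}{548}\right) + 4628881 = \frac{864211}{241668} + 4628881 = \frac{1118653277719}{241668}$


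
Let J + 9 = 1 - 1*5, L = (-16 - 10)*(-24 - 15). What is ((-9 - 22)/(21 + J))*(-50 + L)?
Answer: -7471/2 ≈ -3735.5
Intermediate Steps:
L = 1014 (L = -26*(-39) = 1014)
J = -13 (J = -9 + (1 - 1*5) = -9 + (1 - 5) = -9 - 4 = -13)
((-9 - 22)/(21 + J))*(-50 + L) = ((-9 - 22)/(21 - 13))*(-50 + 1014) = -31/8*964 = -7471/2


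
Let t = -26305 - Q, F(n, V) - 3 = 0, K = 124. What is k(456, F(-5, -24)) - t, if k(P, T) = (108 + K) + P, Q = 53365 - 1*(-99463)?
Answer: 179821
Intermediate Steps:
F(n, V) = 3 (F(n, V) = 3 + 0 = 3)
Q = 152828 (Q = 53365 + 99463 = 152828)
t = -179133 (t = -26305 - 1*152828 = -26305 - 152828 = -179133)
k(P, T) = 232 + P (k(P, T) = (108 + 124) + P = 232 + P)
k(456, F(-5, -24)) - t = (232 + 456) - 1*(-179133) = 688 + 179133 = 179821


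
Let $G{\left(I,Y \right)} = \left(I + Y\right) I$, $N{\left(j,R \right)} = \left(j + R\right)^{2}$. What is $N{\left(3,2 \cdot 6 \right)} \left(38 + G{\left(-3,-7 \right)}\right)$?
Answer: $15300$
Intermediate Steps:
$N{\left(j,R \right)} = \left(R + j\right)^{2}$
$G{\left(I,Y \right)} = I \left(I + Y\right)$
$N{\left(3,2 \cdot 6 \right)} \left(38 + G{\left(-3,-7 \right)}\right) = \left(2 \cdot 6 + 3\right)^{2} \left(38 - 3 \left(-3 - 7\right)\right) = \left(12 + 3\right)^{2} \left(38 - -30\right) = 15^{2} \left(38 + 30\right) = 225 \cdot 68 = 15300$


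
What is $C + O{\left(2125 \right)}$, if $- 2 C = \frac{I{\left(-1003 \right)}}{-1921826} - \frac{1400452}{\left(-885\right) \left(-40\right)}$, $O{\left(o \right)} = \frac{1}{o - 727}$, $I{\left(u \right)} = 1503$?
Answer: $\frac{13065356558717}{660483550550} \approx 19.781$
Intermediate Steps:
$O{\left(o \right)} = \frac{1}{-727 + o}$
$C = \frac{84108695986}{4252040025}$ ($C = - \frac{\frac{1503}{-1921826} - \frac{1400452}{\left(-885\right) \left(-40\right)}}{2} = - \frac{1503 \left(- \frac{1}{1921826}\right) - \frac{1400452}{35400}}{2} = - \frac{- \frac{1503}{1921826} - \frac{350113}{8850}}{2} = \left(- \frac{1}{2}\right) \left(- \frac{168217391972}{4252040025}\right) = \frac{84108695986}{4252040025} \approx 19.781$)
$C + O{\left(2125 \right)} = \frac{84108695986}{4252040025} + \frac{1}{-727 + 2125} = \frac{84108695986}{4252040025} + \frac{1}{1398} = \frac{13065356558717}{660483550550}$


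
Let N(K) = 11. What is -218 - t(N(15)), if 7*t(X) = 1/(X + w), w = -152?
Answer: -215165/987 ≈ -218.00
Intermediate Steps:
t(X) = 1/(7*(-152 + X)) (t(X) = 1/(7*(X - 152)) = 1/(7*(-152 + X)))
-218 - t(N(15)) = -218 - 1/(7*(-152 + 11)) = -218 - 1/(7*(-141)) = -218 - (-1)/(7*141) = -218 - 1*(-1/987) = -218 + 1/987 = -215165/987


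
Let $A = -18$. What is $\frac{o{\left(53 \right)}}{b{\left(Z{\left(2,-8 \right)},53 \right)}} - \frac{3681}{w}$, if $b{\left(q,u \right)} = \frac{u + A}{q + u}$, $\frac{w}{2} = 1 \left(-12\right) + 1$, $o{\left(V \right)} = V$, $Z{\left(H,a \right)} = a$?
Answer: $\frac{36261}{154} \approx 235.46$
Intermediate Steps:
$w = -22$ ($w = 2 \left(1 \left(-12\right) + 1\right) = 2 \left(-12 + 1\right) = 2 \left(-11\right) = -22$)
$b{\left(q,u \right)} = \frac{-18 + u}{q + u}$ ($b{\left(q,u \right)} = \frac{u - 18}{q + u} = \frac{-18 + u}{q + u}$)
$\frac{o{\left(53 \right)}}{b{\left(Z{\left(2,-8 \right)},53 \right)}} - \frac{3681}{w} = \frac{53}{\frac{1}{-8 + 53} \left(-18 + 53\right)} - \frac{3681}{-22} = \frac{53}{\frac{1}{45} \cdot 35} - - \frac{3681}{22} = \frac{53}{\frac{1}{45} \cdot 35} + \frac{3681}{22} = \frac{53}{\frac{7}{9}} + \frac{3681}{22} = 53 \cdot \frac{9}{7} + \frac{3681}{22} = \frac{477}{7} + \frac{3681}{22} = \frac{36261}{154}$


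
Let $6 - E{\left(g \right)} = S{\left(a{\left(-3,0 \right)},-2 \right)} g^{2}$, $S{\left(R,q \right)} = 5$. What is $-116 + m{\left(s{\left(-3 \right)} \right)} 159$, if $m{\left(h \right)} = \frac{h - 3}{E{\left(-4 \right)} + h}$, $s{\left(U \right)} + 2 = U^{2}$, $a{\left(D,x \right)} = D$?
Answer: $- \frac{8408}{67} \approx -125.49$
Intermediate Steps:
$s{\left(U \right)} = -2 + U^{2}$
$E{\left(g \right)} = 6 - 5 g^{2}$
$m{\left(h \right)} = \frac{-3 + h}{-74 + h}$ ($m{\left(h \right)} = \frac{h - 3}{\left(6 - 5 \left(-4\right)^{2}\right) + h} = \frac{-3 + h}{\left(6 - 80\right) + h} = \frac{-3 + h}{-74 + h}$)
$-116 + m{\left(s{\left(-3 \right)} \right)} 159 = -116 + \frac{-3 - \left(2 - \left(-3\right)^{2}\right)}{-74 - \left(2 - \left(-3\right)^{2}\right)} 159 = -116 + \frac{-3 + \left(-2 + 9\right)}{-74 + \left(-2 + 9\right)} 159 = -116 + \frac{-3 + 7}{-74 + 7} \cdot 159 = -116 + \frac{1}{-67} \cdot 4 \cdot 159 = -116 + \left(- \frac{1}{67}\right) 4 \cdot 159 = -116 - \frac{636}{67} = - \frac{8408}{67}$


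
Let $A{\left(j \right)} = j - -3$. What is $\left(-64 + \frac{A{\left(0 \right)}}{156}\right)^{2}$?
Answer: $\frac{11068929}{2704} \approx 4093.5$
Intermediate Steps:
$A{\left(j \right)} = 3 + j$ ($A{\left(j \right)} = j + 3 = 3 + j$)
$\left(-64 + \frac{A{\left(0 \right)}}{156}\right)^{2} = \left(-64 + \frac{3 + 0}{156}\right)^{2} = \left(-64 + 3 \cdot \frac{1}{156}\right)^{2} = \left(-64 + \frac{1}{52}\right)^{2} = \left(- \frac{3327}{52}\right)^{2} = \frac{11068929}{2704}$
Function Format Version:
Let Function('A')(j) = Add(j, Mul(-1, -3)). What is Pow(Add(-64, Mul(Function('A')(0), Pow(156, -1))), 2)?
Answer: Rational(11068929, 2704) ≈ 4093.5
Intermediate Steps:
Function('A')(j) = Add(3, j) (Function('A')(j) = Add(j, 3) = Add(3, j))
Pow(Add(-64, Mul(Function('A')(0), Pow(156, -1))), 2) = Pow(Add(-64, Mul(Add(3, 0), Pow(156, -1))), 2) = Pow(Add(-64, Mul(3, Rational(1, 156))), 2) = Pow(Add(-64, Rational(1, 52)), 2) = Pow(Rational(-3327, 52), 2) = Rational(11068929, 2704)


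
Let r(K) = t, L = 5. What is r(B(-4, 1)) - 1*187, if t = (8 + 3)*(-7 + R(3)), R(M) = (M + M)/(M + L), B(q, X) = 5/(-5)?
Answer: -1023/4 ≈ -255.75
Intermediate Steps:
B(q, X) = -1 (B(q, X) = 5*(-⅕) = -1)
R(M) = 2*M/(5 + M) (R(M) = (M + M)/(M + 5) = (2*M)/(5 + M) = 2*M/(5 + M))
t = -275/4 (t = (8 + 3)*(-7 + 2*3/(5 + 3)) = 11*(-7 + 2*3/8) = 11*(-7 + 2*3*(⅛)) = 11*(-7 + ¾) = 11*(-25/4) = -275/4 ≈ -68.750)
r(K) = -275/4
r(B(-4, 1)) - 1*187 = -275/4 - 1*187 = -275/4 - 187 = -1023/4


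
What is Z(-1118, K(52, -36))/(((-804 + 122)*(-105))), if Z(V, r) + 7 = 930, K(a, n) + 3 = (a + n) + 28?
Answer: 923/71610 ≈ 0.012889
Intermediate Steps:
K(a, n) = 25 + a + n (K(a, n) = -3 + ((a + n) + 28) = -3 + (28 + a + n) = 25 + a + n)
Z(V, r) = 923 (Z(V, r) = -7 + 930 = 923)
Z(-1118, K(52, -36))/(((-804 + 122)*(-105))) = 923/(((-804 + 122)*(-105))) = 923/((-682*(-105))) = 923/71610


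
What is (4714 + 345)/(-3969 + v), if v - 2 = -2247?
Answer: -5059/6214 ≈ -0.81413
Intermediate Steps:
v = -2245 (v = 2 - 2247 = -2245)
(4714 + 345)/(-3969 + v) = (4714 + 345)/(-3969 - 2245) = 5059/(-6214) = 5059*(-1/6214) = -5059/6214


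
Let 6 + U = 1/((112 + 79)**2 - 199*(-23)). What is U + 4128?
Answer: 169241077/41058 ≈ 4122.0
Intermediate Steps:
U = -246347/41058 (U = -6 + 1/((112 + 79)**2 - 199*(-23)) = -6 + 1/(191**2 + 4577) = -6 + 1/(36481 + 4577) = -6 + 1/41058 = -246347/41058 ≈ -6.0000)
U + 4128 = -246347/41058 + 4128 = 169241077/41058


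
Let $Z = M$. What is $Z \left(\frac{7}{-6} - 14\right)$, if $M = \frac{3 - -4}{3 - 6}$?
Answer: $\frac{637}{18} \approx 35.389$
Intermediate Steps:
$M = - \frac{7}{3}$ ($M = \frac{3 + 4}{-3} = 7 \left(- \frac{1}{3}\right) = - \frac{7}{3} \approx -2.3333$)
$Z = - \frac{7}{3} \approx -2.3333$
$Z \left(\frac{7}{-6} - 14\right) = - \frac{7 \left(\frac{7}{-6} - 14\right)}{3} = - \frac{7 \left(7 \left(- \frac{1}{6}\right) - 14\right)}{3} = - \frac{7 \left(- \frac{7}{6} - 14\right)}{3} = \left(- \frac{7}{3}\right) \left(- \frac{91}{6}\right) = \frac{637}{18}$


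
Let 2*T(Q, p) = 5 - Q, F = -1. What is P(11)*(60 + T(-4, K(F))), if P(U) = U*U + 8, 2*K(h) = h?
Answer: 16641/2 ≈ 8320.5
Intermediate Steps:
K(h) = h/2
P(U) = 8 + U**2 (P(U) = U**2 + 8 = 8 + U**2)
T(Q, p) = 5/2 - Q/2 (T(Q, p) = (5 - Q)/2 = 5/2 - Q/2)
P(11)*(60 + T(-4, K(F))) = (8 + 11**2)*(60 + (5/2 - 1/2*(-4))) = (8 + 121)*(60 + (5/2 + 2)) = 129*(60 + 9/2) = 129*(129/2) = 16641/2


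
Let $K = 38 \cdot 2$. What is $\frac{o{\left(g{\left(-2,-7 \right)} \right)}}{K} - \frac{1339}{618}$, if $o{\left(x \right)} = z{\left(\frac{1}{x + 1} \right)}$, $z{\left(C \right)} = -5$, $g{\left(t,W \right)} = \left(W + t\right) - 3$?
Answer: $- \frac{509}{228} \approx -2.2325$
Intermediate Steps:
$K = 76$
$g{\left(t,W \right)} = -3 + W + t$
$o{\left(x \right)} = -5$
$\frac{o{\left(g{\left(-2,-7 \right)} \right)}}{K} - \frac{1339}{618} = - \frac{5}{76} - \frac{1339}{618} = \left(-5\right) \frac{1}{76} - \frac{13}{6} = - \frac{5}{76} - \frac{13}{6} = - \frac{509}{228}$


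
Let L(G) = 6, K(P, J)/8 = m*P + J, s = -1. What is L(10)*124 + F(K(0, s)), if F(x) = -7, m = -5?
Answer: 737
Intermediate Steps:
K(P, J) = -40*P + 8*J (K(P, J) = 8*(-5*P + J) = 8*(J - 5*P) = -40*P + 8*J)
L(10)*124 + F(K(0, s)) = 6*124 - 7 = 744 - 7 = 737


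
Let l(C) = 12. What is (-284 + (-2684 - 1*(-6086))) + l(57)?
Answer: 3130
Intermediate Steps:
(-284 + (-2684 - 1*(-6086))) + l(57) = (-284 + (-2684 - 1*(-6086))) + 12 = (-284 + (-2684 + 6086)) + 12 = (-284 + 3402) + 12 = 3118 + 12 = 3130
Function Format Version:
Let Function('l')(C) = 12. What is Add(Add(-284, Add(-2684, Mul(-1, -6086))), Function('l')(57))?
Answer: 3130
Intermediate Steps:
Add(Add(-284, Add(-2684, Mul(-1, -6086))), Function('l')(57)) = Add(Add(-284, Add(-2684, Mul(-1, -6086))), 12) = Add(Add(-284, Add(-2684, 6086)), 12) = Add(Add(-284, 3402), 12) = Add(3118, 12) = 3130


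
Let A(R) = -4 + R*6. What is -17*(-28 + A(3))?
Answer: 238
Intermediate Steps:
A(R) = -4 + 6*R
-17*(-28 + A(3)) = -17*(-28 + (-4 + 6*3)) = -17*(-28 + (-4 + 18)) = -17*(-28 + 14) = -17*(-14) = 238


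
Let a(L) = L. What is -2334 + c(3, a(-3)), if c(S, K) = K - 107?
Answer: -2444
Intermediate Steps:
c(S, K) = -107 + K
-2334 + c(3, a(-3)) = -2334 + (-107 - 3) = -2334 - 110 = -2444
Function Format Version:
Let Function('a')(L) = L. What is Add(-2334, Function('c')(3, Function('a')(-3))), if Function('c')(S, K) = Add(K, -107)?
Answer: -2444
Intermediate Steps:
Function('c')(S, K) = Add(-107, K)
Add(-2334, Function('c')(3, Function('a')(-3))) = Add(-2334, Add(-107, -3)) = Add(-2334, -110) = -2444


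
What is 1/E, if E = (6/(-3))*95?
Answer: -1/190 ≈ -0.0052632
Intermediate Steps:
E = -190 (E = (6*(-⅓))*95 = -2*95 = -190)
1/E = 1/(-190) = -1/190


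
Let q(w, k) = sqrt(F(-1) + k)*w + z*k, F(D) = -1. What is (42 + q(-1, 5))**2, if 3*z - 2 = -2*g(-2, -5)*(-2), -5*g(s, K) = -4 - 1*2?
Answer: 23716/9 ≈ 2635.1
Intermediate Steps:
g(s, K) = 6/5 (g(s, K) = -(-4 - 1*2)/5 = -(-4 - 2)/5 = -1/5*(-6) = 6/5)
z = 34/15 (z = 2/3 + (-2*6/5*(-2))/3 = 2/3 + (-12/5*(-2))/3 = 2/3 + (1/3)*(24/5) = 2/3 + 8/5 = 34/15 ≈ 2.2667)
q(w, k) = 34*k/15 + w*sqrt(-1 + k) (q(w, k) = sqrt(-1 + k)*w + 34*k/15 = w*sqrt(-1 + k) + 34*k/15 = 34*k/15 + w*sqrt(-1 + k))
(42 + q(-1, 5))**2 = (42 + ((34/15)*5 - sqrt(-1 + 5)))**2 = (42 + (34/3 - sqrt(4)))**2 = (42 + (34/3 - 1*2))**2 = (42 + (34/3 - 2))**2 = (42 + 28/3)**2 = (154/3)**2 = 23716/9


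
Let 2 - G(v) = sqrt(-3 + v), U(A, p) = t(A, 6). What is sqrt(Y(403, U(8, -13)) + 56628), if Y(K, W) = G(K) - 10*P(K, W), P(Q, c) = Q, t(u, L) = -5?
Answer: 2*sqrt(13145) ≈ 229.30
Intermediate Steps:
U(A, p) = -5
G(v) = 2 - sqrt(-3 + v)
Y(K, W) = 2 - sqrt(-3 + K) - 10*K (Y(K, W) = (2 - sqrt(-3 + K)) - 10*K = 2 - sqrt(-3 + K) - 10*K)
sqrt(Y(403, U(8, -13)) + 56628) = sqrt((2 - sqrt(-3 + 403) - 10*403) + 56628) = sqrt((2 - sqrt(400) - 4030) + 56628) = sqrt((2 - 1*20 - 4030) + 56628) = sqrt((2 - 20 - 4030) + 56628) = sqrt(-4048 + 56628) = sqrt(52580) = 2*sqrt(13145)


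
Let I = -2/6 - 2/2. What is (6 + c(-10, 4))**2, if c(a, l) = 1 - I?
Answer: 625/9 ≈ 69.444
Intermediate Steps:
I = -4/3 (I = -2*1/6 - 2*1/2 = -1/3 - 1 = -4/3 ≈ -1.3333)
c(a, l) = 7/3 (c(a, l) = 1 - 1*(-4/3) = 1 + 4/3 = 7/3)
(6 + c(-10, 4))**2 = (6 + 7/3)**2 = (25/3)**2 = 625/9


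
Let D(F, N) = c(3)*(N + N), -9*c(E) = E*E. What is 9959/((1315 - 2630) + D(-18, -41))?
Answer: -9959/1233 ≈ -8.0770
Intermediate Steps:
c(E) = -E**2/9 (c(E) = -E*E/9 = -E**2/9)
D(F, N) = -2*N (D(F, N) = (-1/9*3**2)*(N + N) = (-1/9*9)*(2*N) = -2*N)
9959/((1315 - 2630) + D(-18, -41)) = 9959/((1315 - 2630) - 2*(-41)) = 9959/(-1315 + 82) = 9959/(-1233) = 9959*(-1/1233) = -9959/1233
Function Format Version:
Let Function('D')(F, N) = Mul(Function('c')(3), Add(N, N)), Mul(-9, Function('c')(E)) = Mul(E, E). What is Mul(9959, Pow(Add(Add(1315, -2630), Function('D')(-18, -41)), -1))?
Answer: Rational(-9959, 1233) ≈ -8.0770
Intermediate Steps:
Function('c')(E) = Mul(Rational(-1, 9), Pow(E, 2)) (Function('c')(E) = Mul(Rational(-1, 9), Mul(E, E)) = Mul(Rational(-1, 9), Pow(E, 2)))
Function('D')(F, N) = Mul(-2, N) (Function('D')(F, N) = Mul(Mul(Rational(-1, 9), Pow(3, 2)), Add(N, N)) = Mul(Mul(Rational(-1, 9), 9), Mul(2, N)) = Mul(-1, Mul(2, N)) = Mul(-2, N))
Mul(9959, Pow(Add(Add(1315, -2630), Function('D')(-18, -41)), -1)) = Mul(9959, Pow(Add(Add(1315, -2630), Mul(-2, -41)), -1)) = Mul(9959, Pow(Add(-1315, 82), -1)) = Mul(9959, Pow(-1233, -1)) = Mul(9959, Rational(-1, 1233)) = Rational(-9959, 1233)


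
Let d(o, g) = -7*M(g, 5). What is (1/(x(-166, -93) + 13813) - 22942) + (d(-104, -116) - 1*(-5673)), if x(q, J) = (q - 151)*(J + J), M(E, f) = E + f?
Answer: -1200205299/72775 ≈ -16492.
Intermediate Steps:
x(q, J) = 2*J*(-151 + q) (x(q, J) = (-151 + q)*(2*J) = 2*J*(-151 + q))
d(o, g) = -35 - 7*g (d(o, g) = -7*(g + 5) = -7*(5 + g) = -35 - 7*g)
(1/(x(-166, -93) + 13813) - 22942) + (d(-104, -116) - 1*(-5673)) = (1/(2*(-93)*(-151 - 166) + 13813) - 22942) + ((-35 - 7*(-116)) - 1*(-5673)) = (1/(2*(-93)*(-317) + 13813) - 22942) + ((-35 + 812) + 5673) = (1/(58962 + 13813) - 22942) + (777 + 5673) = (1/72775 - 22942) + 6450 = -1669604049/72775 + 6450 = -1200205299/72775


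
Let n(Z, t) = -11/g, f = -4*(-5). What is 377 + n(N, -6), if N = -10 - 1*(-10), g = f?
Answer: 7529/20 ≈ 376.45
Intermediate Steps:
f = 20
g = 20
N = 0 (N = -10 + 10 = 0)
n(Z, t) = -11/20
377 + n(N, -6) = 377 - 11/20 = 7529/20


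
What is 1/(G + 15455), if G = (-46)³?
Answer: -1/81881 ≈ -1.2213e-5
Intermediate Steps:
G = -97336
1/(G + 15455) = 1/(-97336 + 15455) = 1/(-81881) = -1/81881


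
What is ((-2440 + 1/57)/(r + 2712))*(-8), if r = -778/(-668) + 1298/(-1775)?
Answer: 659623881200/91659770151 ≈ 7.1964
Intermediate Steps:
r = 256943/592850 (r = -778*(-1/668) + 1298*(-1/1775) = 389/334 - 1298/1775 = 256943/592850 ≈ 0.43340)
((-2440 + 1/57)/(r + 2712))*(-8) = ((-2440 + 1/57)/(256943/592850 + 2712))*(-8) = ((-2440 + 1/57)/(1608066143/592850))*(-8) = -139079/57*592850/1608066143*(-8) = -82452985150/91659770151*(-8) = 659623881200/91659770151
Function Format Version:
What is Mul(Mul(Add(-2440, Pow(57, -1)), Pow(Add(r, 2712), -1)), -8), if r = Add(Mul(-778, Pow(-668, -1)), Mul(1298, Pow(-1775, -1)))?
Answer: Rational(659623881200, 91659770151) ≈ 7.1964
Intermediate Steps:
r = Rational(256943, 592850) (r = Add(Mul(-778, Rational(-1, 668)), Mul(1298, Rational(-1, 1775))) = Add(Rational(389, 334), Rational(-1298, 1775)) = Rational(256943, 592850) ≈ 0.43340)
Mul(Mul(Add(-2440, Pow(57, -1)), Pow(Add(r, 2712), -1)), -8) = Mul(Mul(Add(-2440, Pow(57, -1)), Pow(Add(Rational(256943, 592850), 2712), -1)), -8) = Mul(Mul(Add(-2440, Rational(1, 57)), Pow(Rational(1608066143, 592850), -1)), -8) = Mul(Mul(Rational(-139079, 57), Rational(592850, 1608066143)), -8) = Mul(Rational(-82452985150, 91659770151), -8) = Rational(659623881200, 91659770151)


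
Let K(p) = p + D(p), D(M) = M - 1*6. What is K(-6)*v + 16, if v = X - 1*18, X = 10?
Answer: 160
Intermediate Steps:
D(M) = -6 + M (D(M) = M - 6 = -6 + M)
v = -8 (v = 10 - 1*18 = 10 - 18 = -8)
K(p) = -6 + 2*p (K(p) = p + (-6 + p) = -6 + 2*p)
K(-6)*v + 16 = (-6 + 2*(-6))*(-8) + 16 = (-6 - 12)*(-8) + 16 = -18*(-8) + 16 = 144 + 16 = 160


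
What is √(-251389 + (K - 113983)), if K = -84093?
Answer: I*√449465 ≈ 670.42*I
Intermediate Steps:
√(-251389 + (K - 113983)) = √(-251389 + (-84093 - 113983)) = √(-251389 - 198076) = √(-449465) = I*√449465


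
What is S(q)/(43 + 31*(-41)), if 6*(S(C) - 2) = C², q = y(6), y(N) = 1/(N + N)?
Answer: -1729/1060992 ≈ -0.0016296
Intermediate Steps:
y(N) = 1/(2*N)
q = 1/12 (q = (½)/6 = (½)*(⅙) = 1/12 ≈ 0.083333)
S(C) = 2 + C²/6
S(q)/(43 + 31*(-41)) = (2 + (1/12)²/6)/(43 + 31*(-41)) = (2 + (⅙)*(1/144))/(43 - 1271) = (2 + 1/864)/(-1228) = (1729/864)*(-1/1228) = -1729/1060992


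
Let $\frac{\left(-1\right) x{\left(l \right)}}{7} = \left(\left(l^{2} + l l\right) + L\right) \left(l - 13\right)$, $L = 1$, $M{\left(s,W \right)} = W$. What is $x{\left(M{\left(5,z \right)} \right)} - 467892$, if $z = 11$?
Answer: $-464490$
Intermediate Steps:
$x{\left(l \right)} = - 7 \left(1 + 2 l^{2}\right) \left(-13 + l\right)$ ($x{\left(l \right)} = - 7 \left(\left(l^{2} + l l\right) + 1\right) \left(l - 13\right) = - 7 \left(\left(l^{2} + l^{2}\right) + 1\right) \left(-13 + l\right) = - 7 \left(2 l^{2} + 1\right) \left(-13 + l\right) = - 7 \left(1 + 2 l^{2}\right) \left(-13 + l\right)$)
$x{\left(M{\left(5,z \right)} \right)} - 467892 = \left(91 - 14 \cdot 11^{3} - 77 + 182 \cdot 11^{2}\right) - 467892 = \left(91 - 18634 - 77 + 182 \cdot 121\right) - 467892 = \left(91 - 18634 - 77 + 22022\right) - 467892 = 3402 - 467892 = -464490$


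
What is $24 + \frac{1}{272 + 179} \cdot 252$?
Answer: $\frac{11076}{451} \approx 24.559$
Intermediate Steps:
$24 + \frac{1}{272 + 179} \cdot 252 = 24 + \frac{1}{451} \cdot 252 = 24 + \frac{252}{451} = \frac{11076}{451}$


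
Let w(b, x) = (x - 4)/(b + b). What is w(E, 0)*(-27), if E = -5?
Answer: -54/5 ≈ -10.800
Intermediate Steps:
w(b, x) = (-4 + x)/(2*b) (w(b, x) = (-4 + x)/((2*b)) = (-4 + x)*(1/(2*b)) = (-4 + x)/(2*b))
w(E, 0)*(-27) = ((1/2)*(-4 + 0)/(-5))*(-27) = ((1/2)*(-1/5)*(-4))*(-27) = (2/5)*(-27) = -54/5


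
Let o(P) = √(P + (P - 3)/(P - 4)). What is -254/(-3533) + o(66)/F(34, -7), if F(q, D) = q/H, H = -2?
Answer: 254/3533 - √257610/1054 ≈ -0.40966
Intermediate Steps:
F(q, D) = -q/2 (F(q, D) = q/(-2) = q*(-½) = -q/2)
o(P) = √(P + (-3 + P)/(-4 + P))
-254/(-3533) + o(66)/F(34, -7) = -254/(-3533) + √((-3 + 66 + 66*(-4 + 66))/(-4 + 66))/((-½*34)) = -254*(-1/3533) + √((-3 + 66 + 66*62)/62)/(-17) = 254/3533 + √((-3 + 66 + 4092)/62)*(-1/17) = 254/3533 + √((1/62)*4155)*(-1/17) = 254/3533 + √(4155/62)*(-1/17) = 254/3533 + (√257610/62)*(-1/17) = 254/3533 - √257610/1054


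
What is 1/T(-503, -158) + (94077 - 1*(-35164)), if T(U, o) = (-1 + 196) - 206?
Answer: 1421650/11 ≈ 1.2924e+5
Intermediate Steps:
T(U, o) = -11 (T(U, o) = 195 - 206 = -11)
1/T(-503, -158) + (94077 - 1*(-35164)) = 1/(-11) + (94077 - 1*(-35164)) = -1/11 + (94077 + 35164) = -1/11 + 129241 = 1421650/11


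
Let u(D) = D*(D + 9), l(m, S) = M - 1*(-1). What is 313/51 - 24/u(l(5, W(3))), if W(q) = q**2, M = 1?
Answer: 2831/561 ≈ 5.0463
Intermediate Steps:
l(m, S) = 2 (l(m, S) = 1 - 1*(-1) = 1 + 1 = 2)
u(D) = D*(9 + D)
313/51 - 24/u(l(5, W(3))) = 313/51 - 24*1/(2*(9 + 2)) = 313*(1/51) - 24/(2*11) = 313/51 - 24/22 = 313/51 - 24*1/22 = 313/51 - 12/11 = 2831/561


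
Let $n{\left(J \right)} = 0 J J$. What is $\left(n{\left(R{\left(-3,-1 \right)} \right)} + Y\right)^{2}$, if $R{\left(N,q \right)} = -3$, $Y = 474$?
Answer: $224676$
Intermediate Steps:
$n{\left(J \right)} = 0$ ($n{\left(J \right)} = 0 J = 0$)
$\left(n{\left(R{\left(-3,-1 \right)} \right)} + Y\right)^{2} = \left(0 + 474\right)^{2} = 474^{2} = 224676$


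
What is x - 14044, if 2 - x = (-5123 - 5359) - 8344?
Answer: 4784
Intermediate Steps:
x = 18828 (x = 2 - ((-5123 - 5359) - 8344) = 2 - (-10482 - 8344) = 2 - 1*(-18826) = 2 + 18826 = 18828)
x - 14044 = 18828 - 14044 = 4784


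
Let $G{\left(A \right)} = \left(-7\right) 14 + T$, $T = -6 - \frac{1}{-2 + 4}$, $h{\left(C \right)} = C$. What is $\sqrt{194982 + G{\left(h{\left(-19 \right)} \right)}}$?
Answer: $\frac{\sqrt{779510}}{2} \approx 441.45$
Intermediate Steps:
$T = - \frac{13}{2}$ ($T = -6 - \frac{1}{2} = - \frac{13}{2} \approx -6.5$)
$G{\left(A \right)} = - \frac{209}{2}$ ($G{\left(A \right)} = \left(-7\right) 14 - \frac{13}{2} = -98 - \frac{13}{2} = - \frac{209}{2}$)
$\sqrt{194982 + G{\left(h{\left(-19 \right)} \right)}} = \sqrt{194982 - \frac{209}{2}} = \sqrt{\frac{389755}{2}} = \frac{\sqrt{779510}}{2}$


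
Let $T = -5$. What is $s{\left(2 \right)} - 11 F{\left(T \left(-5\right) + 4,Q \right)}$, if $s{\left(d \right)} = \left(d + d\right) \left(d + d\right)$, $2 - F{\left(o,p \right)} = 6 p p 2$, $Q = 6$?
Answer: $4746$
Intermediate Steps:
$F{\left(o,p \right)} = 2 - 12 p^{2}$ ($F{\left(o,p \right)} = 2 - 6 p p 2 = 2 - 6 p^{2} \cdot 2 = 2 - 12 p^{2}$)
$s{\left(d \right)} = 4 d^{2}$ ($s{\left(d \right)} = 2 d 2 d = 4 d^{2}$)
$s{\left(2 \right)} - 11 F{\left(T \left(-5\right) + 4,Q \right)} = 4 \cdot 2^{2} - 11 \left(2 - 12 \cdot 6^{2}\right) = 4 \cdot 4 - 11 \left(2 - 432\right) = 16 - 11 \left(2 - 432\right) = 16 - -4730 = 16 + 4730 = 4746$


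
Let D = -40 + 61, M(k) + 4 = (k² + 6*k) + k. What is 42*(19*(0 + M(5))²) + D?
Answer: 2502549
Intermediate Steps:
M(k) = -4 + k² + 7*k (M(k) = -4 + ((k² + 6*k) + k) = -4 + (k² + 7*k) = -4 + k² + 7*k)
D = 21
42*(19*(0 + M(5))²) + D = 42*(19*(0 + (-4 + 5² + 7*5))²) + 21 = 42*(19*(0 + (-4 + 25 + 35))²) + 21 = 42*(19*(0 + 56)²) + 21 = 42*(19*56²) + 21 = 42*(19*3136) + 21 = 42*59584 + 21 = 2502528 + 21 = 2502549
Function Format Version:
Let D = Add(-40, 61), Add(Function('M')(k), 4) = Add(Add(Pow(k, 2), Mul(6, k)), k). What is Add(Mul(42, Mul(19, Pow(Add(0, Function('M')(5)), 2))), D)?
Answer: 2502549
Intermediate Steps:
Function('M')(k) = Add(-4, Pow(k, 2), Mul(7, k)) (Function('M')(k) = Add(-4, Add(Add(Pow(k, 2), Mul(6, k)), k)) = Add(-4, Add(Pow(k, 2), Mul(7, k))) = Add(-4, Pow(k, 2), Mul(7, k)))
D = 21
Add(Mul(42, Mul(19, Pow(Add(0, Function('M')(5)), 2))), D) = Add(Mul(42, Mul(19, Pow(Add(0, Add(-4, Pow(5, 2), Mul(7, 5))), 2))), 21) = Add(Mul(42, Mul(19, Pow(Add(0, Add(-4, 25, 35)), 2))), 21) = Add(Mul(42, Mul(19, Pow(Add(0, 56), 2))), 21) = Add(Mul(42, Mul(19, Pow(56, 2))), 21) = Add(Mul(42, Mul(19, 3136)), 21) = Add(Mul(42, 59584), 21) = Add(2502528, 21) = 2502549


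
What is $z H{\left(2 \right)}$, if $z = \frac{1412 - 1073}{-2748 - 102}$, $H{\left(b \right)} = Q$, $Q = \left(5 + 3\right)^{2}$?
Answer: $- \frac{3616}{475} \approx -7.6126$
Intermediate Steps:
$Q = 64$ ($Q = 8^{2} = 64$)
$H{\left(b \right)} = 64$
$z = - \frac{113}{950}$ ($z = \frac{339}{-2850} = 339 \left(- \frac{1}{2850}\right) = - \frac{113}{950} \approx -0.11895$)
$z H{\left(2 \right)} = \left(- \frac{113}{950}\right) 64 = - \frac{3616}{475}$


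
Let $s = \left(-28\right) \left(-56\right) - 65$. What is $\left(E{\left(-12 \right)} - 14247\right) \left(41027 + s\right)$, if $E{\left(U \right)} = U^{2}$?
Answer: $-599800590$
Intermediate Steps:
$s = 1503$ ($s = 1568 - 65 = 1503$)
$\left(E{\left(-12 \right)} - 14247\right) \left(41027 + s\right) = \left(\left(-12\right)^{2} - 14247\right) \left(41027 + 1503\right) = \left(144 - 14247\right) 42530 = \left(-14103\right) 42530 = -599800590$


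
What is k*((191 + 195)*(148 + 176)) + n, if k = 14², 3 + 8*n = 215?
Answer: 49025141/2 ≈ 2.4513e+7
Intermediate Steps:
n = 53/2 (n = -3/8 + (⅛)*215 = -3/8 + 215/8 = 53/2 ≈ 26.500)
k = 196
k*((191 + 195)*(148 + 176)) + n = 196*((191 + 195)*(148 + 176)) + 53/2 = 196*(386*324) + 53/2 = 196*125064 + 53/2 = 24512544 + 53/2 = 49025141/2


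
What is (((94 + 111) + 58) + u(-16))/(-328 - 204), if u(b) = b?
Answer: -13/28 ≈ -0.46429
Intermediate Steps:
(((94 + 111) + 58) + u(-16))/(-328 - 204) = (((94 + 111) + 58) - 16)/(-328 - 204) = ((205 + 58) - 16)/(-532) = (263 - 16)*(-1/532) = 247*(-1/532) = -13/28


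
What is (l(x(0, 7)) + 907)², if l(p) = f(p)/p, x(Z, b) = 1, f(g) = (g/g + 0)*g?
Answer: 824464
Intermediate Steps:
f(g) = g (f(g) = (1 + 0)*g = 1*g = g)
l(p) = 1 (l(p) = p/p = 1)
(l(x(0, 7)) + 907)² = (1 + 907)² = 908² = 824464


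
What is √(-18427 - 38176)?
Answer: 23*I*√107 ≈ 237.91*I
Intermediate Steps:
√(-18427 - 38176) = √(-56603) = 23*I*√107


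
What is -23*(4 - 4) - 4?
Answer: -4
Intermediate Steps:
-23*(4 - 4) - 4 = -23*0 - 4 = 0 - 4 = -4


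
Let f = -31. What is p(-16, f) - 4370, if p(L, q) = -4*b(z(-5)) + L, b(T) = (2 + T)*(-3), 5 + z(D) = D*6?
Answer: -4782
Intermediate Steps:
z(D) = -5 + 6*D (z(D) = -5 + D*6 = -5 + 6*D)
b(T) = -6 - 3*T
p(L, q) = -396 + L (p(L, q) = -4*(-6 - 3*(-5 + 6*(-5))) + L = -4*(-6 - 3*(-5 - 30)) + L = -4*(-6 - 3*(-35)) + L = -4*(-6 + 105) + L = -4*99 + L = -396 + L)
p(-16, f) - 4370 = (-396 - 16) - 4370 = -412 - 4370 = -4782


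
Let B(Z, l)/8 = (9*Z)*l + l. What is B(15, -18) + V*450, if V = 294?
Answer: 112716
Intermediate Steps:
B(Z, l) = 8*l + 72*Z*l (B(Z, l) = 8*((9*Z)*l + l) = 8*(9*Z*l + l) = 8*(l + 9*Z*l) = 8*l + 72*Z*l)
B(15, -18) + V*450 = 8*(-18)*(1 + 9*15) + 294*450 = 8*(-18)*(1 + 135) + 132300 = 8*(-18)*136 + 132300 = -19584 + 132300 = 112716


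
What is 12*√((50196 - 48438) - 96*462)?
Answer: 12*I*√42594 ≈ 2476.6*I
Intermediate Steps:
12*√((50196 - 48438) - 96*462) = 12*√(1758 - 44352) = 12*√(-42594) = 12*(I*√42594) = 12*I*√42594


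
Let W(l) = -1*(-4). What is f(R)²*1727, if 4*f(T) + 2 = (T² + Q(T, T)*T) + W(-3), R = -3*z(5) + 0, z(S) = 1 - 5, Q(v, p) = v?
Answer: 36310175/4 ≈ 9.0775e+6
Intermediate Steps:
z(S) = -4
R = 12 (R = -3*(-4) + 0 = 12 + 0 = 12)
W(l) = 4
f(T) = ½ + T²/2 (f(T) = -½ + ((T² + T*T) + 4)/4 = -½ + ((T² + T²) + 4)/4 = -½ + (2*T² + 4)/4 = -½ + (4 + 2*T²)/4 = -½ + (1 + T²/2) = ½ + T²/2)
f(R)²*1727 = (½ + (½)*12²)²*1727 = (½ + (½)*144)²*1727 = (½ + 72)²*1727 = (145/2)²*1727 = (21025/4)*1727 = 36310175/4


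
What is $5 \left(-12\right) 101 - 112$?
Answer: $-6172$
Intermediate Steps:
$5 \left(-12\right) 101 - 112 = \left(-60\right) 101 - 112 = -6060 - 112 = -6172$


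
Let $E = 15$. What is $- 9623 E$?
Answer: $-144345$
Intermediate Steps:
$- 9623 E = \left(-9623\right) 15 = -144345$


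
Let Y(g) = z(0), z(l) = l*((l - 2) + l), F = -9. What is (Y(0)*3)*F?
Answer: 0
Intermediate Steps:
z(l) = l*(-2 + 2*l) (z(l) = l*((-2 + l) + l) = l*(-2 + 2*l))
Y(g) = 0 (Y(g) = 2*0*(-1 + 0) = 2*0*(-1) = 0)
(Y(0)*3)*F = (0*3)*(-9) = 0*(-9) = 0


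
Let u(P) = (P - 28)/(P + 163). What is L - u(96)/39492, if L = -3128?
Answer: -7998630713/2557107 ≈ -3128.0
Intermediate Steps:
u(P) = (-28 + P)/(163 + P)
L - u(96)/39492 = -3128 - (-28 + 96)/(163 + 96)/39492 = -3128 - 68/259/39492 = -3128 - (1/259)*68/39492 = -3128 - 68/(259*39492) = -3128 - 1*17/2557107 = -3128 - 17/2557107 = -7998630713/2557107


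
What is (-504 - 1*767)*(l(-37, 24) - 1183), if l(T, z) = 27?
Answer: 1469276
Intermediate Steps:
(-504 - 1*767)*(l(-37, 24) - 1183) = (-504 - 1*767)*(27 - 1183) = (-504 - 767)*(-1156) = -1271*(-1156) = 1469276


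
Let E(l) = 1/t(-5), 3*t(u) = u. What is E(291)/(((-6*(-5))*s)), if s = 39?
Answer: -1/1950 ≈ -0.00051282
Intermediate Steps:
t(u) = u/3
E(l) = -⅗ (E(l) = 1/((⅓)*(-5)) = 1/(-5/3) = -⅗)
E(291)/(((-6*(-5))*s)) = -3/(5*(-6*(-5)*39)) = -3/(5*(30*39)) = -⅗/1170 = -⅗*1/1170 = -1/1950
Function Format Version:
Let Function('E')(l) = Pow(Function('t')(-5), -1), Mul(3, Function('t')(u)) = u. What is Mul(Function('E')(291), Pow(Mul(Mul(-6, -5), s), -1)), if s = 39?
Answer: Rational(-1, 1950) ≈ -0.00051282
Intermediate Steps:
Function('t')(u) = Mul(Rational(1, 3), u)
Function('E')(l) = Rational(-3, 5) (Function('E')(l) = Pow(Mul(Rational(1, 3), -5), -1) = Pow(Rational(-5, 3), -1) = Rational(-3, 5))
Mul(Function('E')(291), Pow(Mul(Mul(-6, -5), s), -1)) = Mul(Rational(-3, 5), Pow(Mul(Mul(-6, -5), 39), -1)) = Mul(Rational(-3, 5), Pow(Mul(30, 39), -1)) = Mul(Rational(-3, 5), Pow(1170, -1)) = Mul(Rational(-3, 5), Rational(1, 1170)) = Rational(-1, 1950)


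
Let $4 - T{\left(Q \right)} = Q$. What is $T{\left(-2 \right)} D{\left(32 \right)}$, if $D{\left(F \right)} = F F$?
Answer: $6144$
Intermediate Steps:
$T{\left(Q \right)} = 4 - Q$
$D{\left(F \right)} = F^{2}$
$T{\left(-2 \right)} D{\left(32 \right)} = \left(4 - -2\right) 32^{2} = \left(4 + 2\right) 1024 = 6 \cdot 1024 = 6144$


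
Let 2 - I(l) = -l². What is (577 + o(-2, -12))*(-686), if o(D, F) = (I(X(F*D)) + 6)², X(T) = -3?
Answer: -594076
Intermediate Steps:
I(l) = 2 + l² (I(l) = 2 - (-1)*l² = 2 + l²)
o(D, F) = 289 (o(D, F) = ((2 + (-3)²) + 6)² = ((2 + 9) + 6)² = (11 + 6)² = 17² = 289)
(577 + o(-2, -12))*(-686) = (577 + 289)*(-686) = 866*(-686) = -594076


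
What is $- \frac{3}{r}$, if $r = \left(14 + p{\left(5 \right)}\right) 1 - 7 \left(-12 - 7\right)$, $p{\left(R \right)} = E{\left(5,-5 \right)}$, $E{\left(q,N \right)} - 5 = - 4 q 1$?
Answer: $- \frac{1}{44} \approx -0.022727$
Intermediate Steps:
$E{\left(q,N \right)} = 5 - 4 q$ ($E{\left(q,N \right)} = 5 + - 4 q 1 = 5 - 4 q$)
$p{\left(R \right)} = -15$ ($p{\left(R \right)} = 5 - 20 = -15$)
$r = 132$ ($r = \left(14 - 15\right) 1 - 7 \left(-12 - 7\right) = \left(-1\right) 1 - 7 \left(-19\right) = -1 - -133 = -1 + 133 = 132$)
$- \frac{3}{r} = - \frac{3}{132} = \left(-3\right) \frac{1}{132} = - \frac{1}{44}$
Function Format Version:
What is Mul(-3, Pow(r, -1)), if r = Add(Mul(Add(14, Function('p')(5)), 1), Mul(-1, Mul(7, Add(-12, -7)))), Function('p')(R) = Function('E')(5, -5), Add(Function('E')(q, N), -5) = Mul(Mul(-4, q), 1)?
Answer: Rational(-1, 44) ≈ -0.022727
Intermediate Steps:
Function('E')(q, N) = Add(5, Mul(-4, q)) (Function('E')(q, N) = Add(5, Mul(Mul(-4, q), 1)) = Add(5, Mul(-4, q)))
Function('p')(R) = -15 (Function('p')(R) = Add(5, Mul(-4, 5)) = Add(5, -20) = -15)
r = 132 (r = Add(Mul(Add(14, -15), 1), Mul(-1, Mul(7, Add(-12, -7)))) = Add(Mul(-1, 1), Mul(-1, Mul(7, -19))) = Add(-1, Mul(-1, -133)) = Add(-1, 133) = 132)
Mul(-3, Pow(r, -1)) = Mul(-3, Pow(132, -1)) = Mul(-3, Rational(1, 132)) = Rational(-1, 44)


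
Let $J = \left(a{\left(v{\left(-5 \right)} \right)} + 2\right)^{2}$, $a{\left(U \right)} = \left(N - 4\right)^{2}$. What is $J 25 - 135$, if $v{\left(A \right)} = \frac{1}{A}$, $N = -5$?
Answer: $172090$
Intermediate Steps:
$a{\left(U \right)} = 81$ ($a{\left(U \right)} = \left(-5 - 4\right)^{2} = \left(-9\right)^{2} = 81$)
$J = 6889$ ($J = \left(81 + 2\right)^{2} = 83^{2} = 6889$)
$J 25 - 135 = 6889 \cdot 25 - 135 = 172225 - 135 = 172090$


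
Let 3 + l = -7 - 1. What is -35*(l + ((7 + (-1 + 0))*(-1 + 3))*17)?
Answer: -6755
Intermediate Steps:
l = -11 (l = -3 + (-7 - 1) = -3 - 8 = -11)
-35*(l + ((7 + (-1 + 0))*(-1 + 3))*17) = -35*(-11 + ((7 + (-1 + 0))*(-1 + 3))*17) = -35*(-11 + ((7 - 1)*2)*17) = -35*(-11 + (6*2)*17) = -35*(-11 + 12*17) = -35*(-11 + 204) = -35*193 = -6755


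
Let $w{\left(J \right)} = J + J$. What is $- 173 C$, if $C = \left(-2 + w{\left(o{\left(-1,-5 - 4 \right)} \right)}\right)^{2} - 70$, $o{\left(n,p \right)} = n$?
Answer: $9342$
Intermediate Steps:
$w{\left(J \right)} = 2 J$
$C = -54$ ($C = \left(-2 + 2 \left(-1\right)\right)^{2} - 70 = \left(-2 - 2\right)^{2} - 70 = \left(-4\right)^{2} - 70 = 16 - 70 = -54$)
$- 173 C = \left(-173\right) \left(-54\right) = 9342$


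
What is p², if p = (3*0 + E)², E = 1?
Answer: 1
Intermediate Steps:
p = 1 (p = (3*0 + 1)² = (0 + 1)² = 1² = 1)
p² = 1² = 1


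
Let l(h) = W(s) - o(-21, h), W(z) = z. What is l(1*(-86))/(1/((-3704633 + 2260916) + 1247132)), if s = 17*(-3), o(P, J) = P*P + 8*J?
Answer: -38530660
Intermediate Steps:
o(P, J) = P² + 8*J
s = -51
l(h) = -492 - 8*h (l(h) = -51 - ((-21)² + 8*h) = -51 - (441 + 8*h) = -51 + (-441 - 8*h) = -492 - 8*h)
l(1*(-86))/(1/((-3704633 + 2260916) + 1247132)) = (-492 - 8*(-86))/(1/((-3704633 + 2260916) + 1247132)) = (-492 - 8*(-86))/(1/(-1443717 + 1247132)) = (-492 + 688)/(1/(-196585)) = 196/(-1/196585) = 196*(-196585) = -38530660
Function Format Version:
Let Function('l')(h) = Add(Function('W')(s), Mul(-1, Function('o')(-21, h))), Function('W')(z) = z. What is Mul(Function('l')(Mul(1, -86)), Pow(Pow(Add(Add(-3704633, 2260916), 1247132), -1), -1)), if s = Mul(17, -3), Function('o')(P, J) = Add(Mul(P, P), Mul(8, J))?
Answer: -38530660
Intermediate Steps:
Function('o')(P, J) = Add(Pow(P, 2), Mul(8, J))
s = -51
Function('l')(h) = Add(-492, Mul(-8, h)) (Function('l')(h) = Add(-51, Mul(-1, Add(Pow(-21, 2), Mul(8, h)))) = Add(-51, Mul(-1, Add(441, Mul(8, h)))) = Add(-51, Add(-441, Mul(-8, h))) = Add(-492, Mul(-8, h)))
Mul(Function('l')(Mul(1, -86)), Pow(Pow(Add(Add(-3704633, 2260916), 1247132), -1), -1)) = Mul(Add(-492, Mul(-8, Mul(1, -86))), Pow(Pow(Add(Add(-3704633, 2260916), 1247132), -1), -1)) = Mul(Add(-492, Mul(-8, -86)), Pow(Pow(Add(-1443717, 1247132), -1), -1)) = Mul(Add(-492, 688), Pow(Pow(-196585, -1), -1)) = Mul(196, Pow(Rational(-1, 196585), -1)) = Mul(196, -196585) = -38530660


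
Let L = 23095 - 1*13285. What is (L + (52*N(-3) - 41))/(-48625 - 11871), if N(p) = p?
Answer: -9613/60496 ≈ -0.15890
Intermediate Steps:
L = 9810 (L = 23095 - 13285 = 9810)
(L + (52*N(-3) - 41))/(-48625 - 11871) = (9810 + (52*(-3) - 41))/(-48625 - 11871) = (9810 + (-156 - 41))/(-60496) = (9810 - 197)*(-1/60496) = 9613*(-1/60496) = -9613/60496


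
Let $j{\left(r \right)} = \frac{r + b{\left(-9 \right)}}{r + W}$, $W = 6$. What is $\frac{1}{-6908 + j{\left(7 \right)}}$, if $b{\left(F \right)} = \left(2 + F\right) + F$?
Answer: $- \frac{13}{89813} \approx -0.00014475$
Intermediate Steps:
$b{\left(F \right)} = 2 + 2 F$
$j{\left(r \right)} = \frac{-16 + r}{6 + r}$ ($j{\left(r \right)} = \frac{r + \left(2 + 2 \left(-9\right)\right)}{r + 6} = \frac{r + \left(2 - 18\right)}{6 + r} = \frac{r - 16}{6 + r} = \frac{-16 + r}{6 + r}$)
$\frac{1}{-6908 + j{\left(7 \right)}} = \frac{1}{-6908 + \frac{-16 + 7}{6 + 7}} = \frac{1}{-6908 + \frac{1}{13} \left(-9\right)} = \frac{1}{-6908 - \frac{9}{13}} = \frac{1}{- \frac{89813}{13}} = - \frac{13}{89813}$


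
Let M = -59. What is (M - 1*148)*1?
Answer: -207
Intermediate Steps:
(M - 1*148)*1 = (-59 - 1*148)*1 = (-59 - 148)*1 = -207*1 = -207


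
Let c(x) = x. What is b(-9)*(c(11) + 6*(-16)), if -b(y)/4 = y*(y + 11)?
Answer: -6120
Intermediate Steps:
b(y) = -4*y*(11 + y) (b(y) = -4*y*(y + 11) = -4*y*(11 + y))
b(-9)*(c(11) + 6*(-16)) = (-4*(-9)*(11 - 9))*(11 + 6*(-16)) = (-4*(-9)*2)*(11 - 96) = 72*(-85) = -6120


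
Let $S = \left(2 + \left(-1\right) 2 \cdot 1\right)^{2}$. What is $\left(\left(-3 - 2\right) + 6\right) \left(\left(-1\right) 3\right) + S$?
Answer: $-3$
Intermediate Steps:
$S = 0$ ($S = \left(2 - 2\right)^{2} = 0^{2} = 0$)
$\left(\left(-3 - 2\right) + 6\right) \left(\left(-1\right) 3\right) + S = \left(\left(-3 - 2\right) + 6\right) \left(\left(-1\right) 3\right) + 0 = \left(-5 + 6\right) \left(-3\right) + 0 = 1 \left(-3\right) + 0 = -3 + 0 = -3$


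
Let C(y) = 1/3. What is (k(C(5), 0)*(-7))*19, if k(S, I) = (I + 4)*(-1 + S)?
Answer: 1064/3 ≈ 354.67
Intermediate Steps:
C(y) = 1/3
k(S, I) = (-1 + S)*(4 + I) (k(S, I) = (4 + I)*(-1 + S) = (-1 + S)*(4 + I))
(k(C(5), 0)*(-7))*19 = ((-4 - 1*0 + 4*(1/3) + 0*(1/3))*(-7))*19 = ((-4 + 0 + 4/3 + 0)*(-7))*19 = -8/3*(-7)*19 = (56/3)*19 = 1064/3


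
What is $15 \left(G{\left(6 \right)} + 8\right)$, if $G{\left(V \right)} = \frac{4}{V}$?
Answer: $130$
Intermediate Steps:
$15 \left(G{\left(6 \right)} + 8\right) = 15 \left(\frac{4}{6} + 8\right) = 15 \left(4 \cdot \frac{1}{6} + 8\right) = 15 \left(\frac{2}{3} + 8\right) = 15 \cdot \frac{26}{3} = 130$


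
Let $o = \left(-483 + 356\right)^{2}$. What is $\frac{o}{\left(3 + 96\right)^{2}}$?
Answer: $\frac{16129}{9801} \approx 1.6456$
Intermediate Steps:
$o = 16129$ ($o = \left(-127\right)^{2} = 16129$)
$\frac{o}{\left(3 + 96\right)^{2}} = \frac{16129}{\left(3 + 96\right)^{2}} = \frac{16129}{99^{2}} = \frac{16129}{9801}$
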